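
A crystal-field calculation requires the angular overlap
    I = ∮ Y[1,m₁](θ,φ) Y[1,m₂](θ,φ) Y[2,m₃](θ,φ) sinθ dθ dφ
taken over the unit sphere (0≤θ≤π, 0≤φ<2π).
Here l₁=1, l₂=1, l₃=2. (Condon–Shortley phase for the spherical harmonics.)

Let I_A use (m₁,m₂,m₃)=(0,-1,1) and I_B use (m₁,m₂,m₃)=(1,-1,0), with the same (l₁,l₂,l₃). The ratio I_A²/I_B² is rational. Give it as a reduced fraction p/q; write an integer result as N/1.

3/1

l's match ⇒ only the (l;m) 3-j factors differ between A and B.
A: triangle coeff Δ(1,1,2) = 1/30; Σ_t [0,0]: t=0:+1/2 = 1/2; (3j)²=1/10 [(1 1 2; 0 -1 1)], sign=-1
B: triangle coeff Δ(1,1,2) = 1/30; Σ_t [0,0]: t=0:+1/4 = 1/4; (3j)²=1/30 [(1 1 2; 1 -1 0)], sign=+1
I_A²/I_B² = (1/10)/(1/30) = 3/1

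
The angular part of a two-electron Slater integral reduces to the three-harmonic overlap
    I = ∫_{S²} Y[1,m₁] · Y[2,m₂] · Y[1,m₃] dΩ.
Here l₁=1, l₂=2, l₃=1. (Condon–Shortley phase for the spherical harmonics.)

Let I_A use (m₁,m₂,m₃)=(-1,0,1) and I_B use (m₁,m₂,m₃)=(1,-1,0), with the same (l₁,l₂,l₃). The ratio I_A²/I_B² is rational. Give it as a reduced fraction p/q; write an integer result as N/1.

1/3

Same 1,2,1: normalisation and zero-m 3j drop out of the ratio.
A: Δ: 2! 0! 2! / 5! → 1/30; sum: t=2:+1/4 = 1/4; 3j²(1 2 1; -1 0 1) = Δ·Π!·Σ² = 1/30  (sign +1)
B: Δ: 2! 0! 2! / 5! → 1/30; sum: t=0:+1/2 = 1/2; 3j²(1 2 1; 1 -1 0) = Δ·Π!·Σ² = 1/10  (sign -1)
I_A²/I_B² = (1/30)/(1/10) = 1/3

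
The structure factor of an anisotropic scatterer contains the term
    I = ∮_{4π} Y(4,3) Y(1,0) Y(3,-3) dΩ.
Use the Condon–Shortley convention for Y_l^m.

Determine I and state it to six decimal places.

-0.162868

Checks pass: Σm=0; 8 even; l₃=3∈[3,5].
(2·4+1)(2·1+1)(2·3+1) = 189
Δ: 2! 6! 0! / 9! → 1/252
sum: t=1:−1/36 = -1/36
3j²(4 1 3; 0 0 0) = Δ·Π!·Σ² = 4/63  (sign +1)
sum: t=1:−1/720 = -1/720
3j²(4 1 3; 3 0 -3) = Δ·Π!·Σ² = 1/36  (sign -1)
combine: 4πI² = 189·4/63·1/36 = 1/3
take √, sign -1: I = -0.16286750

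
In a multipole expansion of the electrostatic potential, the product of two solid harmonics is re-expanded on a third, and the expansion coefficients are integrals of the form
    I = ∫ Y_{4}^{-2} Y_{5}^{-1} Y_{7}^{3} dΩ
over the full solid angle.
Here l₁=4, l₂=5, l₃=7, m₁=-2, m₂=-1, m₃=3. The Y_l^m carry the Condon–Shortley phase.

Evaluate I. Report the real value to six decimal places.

m-sum 0 ✓  L=16 even ✓  1≤7≤9 ✓
Π(2lᵢ+1) = 9×11×15 = 1485
triangle coeff Δ(4,5,7) = 1/6126120
Σ_t [0,2]: t=0:+1/69120 t=1:−1/20736 t=2:+1/69120 = -1/51840
(3j)²=280/21879 [(4 5 7; 0 0 0)], sign=+1
Σ_t [0,2]: t=0:+1/829440 t=1:−1/86400 t=2:+1/138240 = -13/4147200
(3j)²=13/3740 [(4 5 7; -2 -1 3)], sign=-1
⇒ 4πI² = 210/3179
I = (-1)√(210/3179/(4π)) = -0.07250358

-0.072504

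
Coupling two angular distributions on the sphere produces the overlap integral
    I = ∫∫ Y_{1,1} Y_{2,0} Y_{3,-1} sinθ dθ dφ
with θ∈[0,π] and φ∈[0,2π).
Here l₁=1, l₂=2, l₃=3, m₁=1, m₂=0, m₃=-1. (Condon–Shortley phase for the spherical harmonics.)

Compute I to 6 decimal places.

-0.202301

m-sum 0 ✓  L=6 even ✓  1≤3≤3 ✓
Π(2lᵢ+1) = 3×5×7 = 105
triangle coeff Δ(1,2,3) = 1/105
Σ_t [0,0]: t=0:+1/4 = 1/4
(3j)²=3/35 [(1 2 3; 0 0 0)], sign=-1
Σ_t [0,0]: t=0:+1/8 = 1/8
(3j)²=2/35 [(1 2 3; 1 0 -1)], sign=+1
⇒ 4πI² = 18/35
I = (-1)√(18/35/(4π)) = -0.20230066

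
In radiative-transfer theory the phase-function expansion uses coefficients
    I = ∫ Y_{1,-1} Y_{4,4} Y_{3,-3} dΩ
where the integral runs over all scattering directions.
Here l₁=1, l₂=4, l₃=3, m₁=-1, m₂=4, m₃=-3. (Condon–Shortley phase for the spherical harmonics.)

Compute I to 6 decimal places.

Rules hold: Σm=0, L=8 even, 3≤3≤5.
N = 3·9·7 = 189
Δ = 2!·0!·6!/9! = 1/252
Racah Σ t=1..1: t=1:−1/36 = -1/36
⇒ 3j(1 4 3; 0 0 0)² = 4/63, sgn +1
Racah Σ t=2..2: t=2:+1/1440 = 1/1440
⇒ 3j(1 4 3; -1 4 -3)² = 1/9, sgn +1
4πI² = N·(3j₀)²·(3jₘ)² = 4/3
I = +1·√(1.33333/4π) = 0.32573501

0.325735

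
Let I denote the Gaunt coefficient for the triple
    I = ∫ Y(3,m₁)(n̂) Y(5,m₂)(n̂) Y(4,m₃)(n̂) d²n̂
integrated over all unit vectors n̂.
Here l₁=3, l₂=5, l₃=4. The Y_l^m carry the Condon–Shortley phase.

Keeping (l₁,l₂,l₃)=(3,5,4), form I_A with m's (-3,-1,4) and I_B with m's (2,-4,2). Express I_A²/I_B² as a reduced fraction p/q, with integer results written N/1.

1/8

l's match ⇒ only the (l;m) 3-j factors differ between A and B.
A: triangle coeff Δ(3,5,4) = 1/180180; Σ_t [4,4]: t=4:+1/34560 = 1/34560; (3j)²=1/429 [(3 5 4; -3 -1 4)], sign=+1
B: triangle coeff Δ(3,5,4) = 1/180180; Σ_t [0,1]: t=0:+1/2880 t=1:−1/8640 = 1/4320; (3j)²=8/429 [(3 5 4; 2 -4 2)], sign=+1
I_A²/I_B² = (1/429)/(8/429) = 1/8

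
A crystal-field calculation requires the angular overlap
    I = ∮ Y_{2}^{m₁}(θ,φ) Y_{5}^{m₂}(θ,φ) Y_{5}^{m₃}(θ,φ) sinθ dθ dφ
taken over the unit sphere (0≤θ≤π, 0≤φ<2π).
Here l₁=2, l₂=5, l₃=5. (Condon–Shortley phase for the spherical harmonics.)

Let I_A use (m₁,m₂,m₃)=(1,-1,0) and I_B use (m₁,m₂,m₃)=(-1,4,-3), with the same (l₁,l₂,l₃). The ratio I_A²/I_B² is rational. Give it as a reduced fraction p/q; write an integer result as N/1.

5/147

Shared (l₁,l₂,l₃)=(2,5,5): N and (l;000)² cancel in I_A²/I_B².
A: Δ = 2!·2!·8!/13! = 1/38610; Racah Σ t=0..1: t=0:+1/1152 t=1:−1/1440 = 1/5760; ⇒ 3j(2 5 5; 1 -1 0)² = 1/858, sgn -1
B: Δ = 2!·2!·8!/13! = 1/38610; Racah Σ t=1..2: t=1:−1/80640 t=2:+1/10080 = 1/11520; ⇒ 3j(2 5 5; -1 4 -3)² = 49/1430, sgn +1
I_A²/I_B² = (1/858)/(49/1430) = 5/147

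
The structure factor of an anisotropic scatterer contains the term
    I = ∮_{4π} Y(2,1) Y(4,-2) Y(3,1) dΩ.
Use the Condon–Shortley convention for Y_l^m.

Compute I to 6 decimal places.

0.000000

Σlᵢ=9 odd — θ-integrand is odd under cosθ→−cosθ; I=0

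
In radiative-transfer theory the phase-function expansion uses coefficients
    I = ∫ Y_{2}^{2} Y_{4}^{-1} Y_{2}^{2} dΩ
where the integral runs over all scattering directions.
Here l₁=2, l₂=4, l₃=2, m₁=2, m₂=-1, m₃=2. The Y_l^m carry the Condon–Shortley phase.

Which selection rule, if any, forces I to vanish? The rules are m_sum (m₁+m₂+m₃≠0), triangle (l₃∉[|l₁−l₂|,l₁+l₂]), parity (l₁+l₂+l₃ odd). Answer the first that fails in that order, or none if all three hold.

Σmᵢ = 3  ✗
l₃∈[|l₁−l₂|,l₁+l₂]=[2,6], have l₃=2
Σlᵢ = 8 ⇒ even

m_sum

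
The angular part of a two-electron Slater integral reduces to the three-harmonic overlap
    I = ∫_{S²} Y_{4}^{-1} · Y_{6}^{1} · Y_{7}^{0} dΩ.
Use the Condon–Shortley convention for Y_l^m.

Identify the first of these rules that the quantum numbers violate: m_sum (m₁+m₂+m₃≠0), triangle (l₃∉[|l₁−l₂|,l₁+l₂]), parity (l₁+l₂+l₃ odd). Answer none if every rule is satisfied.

parity

Σmᵢ = 0  ✓
l₃∈[|l₁−l₂|,l₁+l₂]=[2,10], have l₃=7  ✓
Σlᵢ = 17 ⇒ odd  ✗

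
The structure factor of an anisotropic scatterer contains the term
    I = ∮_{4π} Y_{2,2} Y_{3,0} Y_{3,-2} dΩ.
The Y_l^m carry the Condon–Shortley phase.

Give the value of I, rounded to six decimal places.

-0.188063

m-sum 0 ✓  L=8 even ✓  1≤3≤5 ✓
Π(2lᵢ+1) = 5×7×7 = 245
triangle coeff Δ(2,3,3) = 1/3780
Σ_t [0,2]: t=0:+1/24 t=1:−1/4 t=2:+1/24 = -1/6
(3j)²=4/105 [(2 3 3; 0 0 0)], sign=+1
Σ_t [0,0]: t=0:+1/24 = 1/24
(3j)²=1/21 [(2 3 3; 2 0 -2)], sign=-1
⇒ 4πI² = 4/9
I = (-1)√(4/9/(4π)) = -0.18806319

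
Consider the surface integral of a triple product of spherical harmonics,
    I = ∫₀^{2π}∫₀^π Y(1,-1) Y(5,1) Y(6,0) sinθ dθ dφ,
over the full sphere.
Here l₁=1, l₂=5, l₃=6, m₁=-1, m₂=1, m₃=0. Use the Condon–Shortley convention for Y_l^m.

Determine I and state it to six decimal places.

0.158246

Checks pass: Σm=0; 12 even; l₃=6∈[4,6].
(2·1+1)(2·5+1)(2·6+1) = 429
Δ: 0! 2! 10! / 13! → 1/858
sum: t=0:+1/14400 = 1/14400
3j²(1 5 6; 0 0 0) = Δ·Π!·Σ² = 6/143  (sign +1)
sum: t=0:+1/34560 = 1/34560
3j²(1 5 6; -1 1 0) = Δ·Π!·Σ² = 5/286  (sign +1)
combine: 4πI² = 429·6/143·5/286 = 45/143
take √, sign +1: I = 0.15824621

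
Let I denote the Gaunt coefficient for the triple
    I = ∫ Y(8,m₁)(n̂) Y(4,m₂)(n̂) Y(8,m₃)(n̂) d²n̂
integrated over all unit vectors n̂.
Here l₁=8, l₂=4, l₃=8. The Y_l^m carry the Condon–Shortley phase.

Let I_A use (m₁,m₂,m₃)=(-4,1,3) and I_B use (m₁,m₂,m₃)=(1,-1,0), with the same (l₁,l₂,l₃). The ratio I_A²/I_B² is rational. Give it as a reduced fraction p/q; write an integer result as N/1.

Shared (l₁,l₂,l₃)=(8,4,8): N and (l;000)² cancel in I_A²/I_B².
A: Δ = 4!·12!·4!/21! = 1/185175900; Racah Σ t=1..4: t=1:−1/5748019200 t=2:+1/174182400 t=3:−1/52254720 t=4:+1/139345920 = -7/1094860800; ⇒ 3j(8 4 8; -4 1 3)² = 147/16796, sgn +1
B: Δ = 4!·12!·4!/21! = 1/185175900; Racah Σ t=0..3: t=0:+1/87091200 t=1:−1/12441600 t=2:+1/14515200 t=3:−1/139345920 = -1/139345920; ⇒ 3j(8 4 8; 1 -1 0)² = 5/8398, sgn -1
I_A²/I_B² = (147/16796)/(5/8398) = 147/10

147/10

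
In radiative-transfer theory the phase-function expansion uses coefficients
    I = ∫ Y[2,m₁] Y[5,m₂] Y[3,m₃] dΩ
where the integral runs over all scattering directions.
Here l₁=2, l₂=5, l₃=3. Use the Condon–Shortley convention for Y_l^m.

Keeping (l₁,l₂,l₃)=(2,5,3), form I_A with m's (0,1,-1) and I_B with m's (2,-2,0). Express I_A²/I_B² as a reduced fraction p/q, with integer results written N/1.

18/7

l's match ⇒ only the (l;m) 3-j factors differ between A and B.
A: triangle coeff Δ(2,5,3) = 1/2310; Σ_t [2,2]: t=2:+1/192 = 1/192; (3j)²=3/77 [(2 5 3; 0 1 -1)], sign=+1
B: triangle coeff Δ(2,5,3) = 1/2310; Σ_t [0,0]: t=0:+1/864 = 1/864; (3j)²=1/66 [(2 5 3; 2 -2 0)], sign=-1
I_A²/I_B² = (3/77)/(1/66) = 18/7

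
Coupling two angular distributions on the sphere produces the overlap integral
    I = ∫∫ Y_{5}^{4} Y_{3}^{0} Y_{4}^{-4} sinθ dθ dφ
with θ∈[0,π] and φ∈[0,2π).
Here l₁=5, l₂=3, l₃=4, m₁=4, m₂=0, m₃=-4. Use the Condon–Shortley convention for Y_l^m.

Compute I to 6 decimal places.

Rules hold: Σm=0, L=12 even, 2≤4≤8.
N = 11·7·9 = 693
Δ = 4!·6!·2!/13! = 1/180180
Racah Σ t=1..3: t=1:−1/576 t=2:+1/144 t=3:−1/576 = 1/288
⇒ 3j(5 3 4; 0 0 0)² = 20/1001, sgn +1
Racah Σ t=1..1: t=1:−1/8640 = -1/8640
⇒ 3j(5 3 4; 4 0 -4)² = 28/715, sgn -1
4πI² = N·(3j₀)²·(3jₘ)² = 1008/1859
I = -1·√(0.542227/4π) = -0.20772350

-0.207724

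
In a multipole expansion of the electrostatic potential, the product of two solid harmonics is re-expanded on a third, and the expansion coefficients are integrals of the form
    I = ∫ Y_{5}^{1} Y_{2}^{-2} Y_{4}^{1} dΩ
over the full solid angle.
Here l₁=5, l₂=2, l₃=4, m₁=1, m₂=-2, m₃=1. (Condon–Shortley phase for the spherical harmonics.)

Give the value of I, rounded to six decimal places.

l₁+l₂+l₃=11 is odd: 3j(l;000)=0 ⇒ I=0

0.000000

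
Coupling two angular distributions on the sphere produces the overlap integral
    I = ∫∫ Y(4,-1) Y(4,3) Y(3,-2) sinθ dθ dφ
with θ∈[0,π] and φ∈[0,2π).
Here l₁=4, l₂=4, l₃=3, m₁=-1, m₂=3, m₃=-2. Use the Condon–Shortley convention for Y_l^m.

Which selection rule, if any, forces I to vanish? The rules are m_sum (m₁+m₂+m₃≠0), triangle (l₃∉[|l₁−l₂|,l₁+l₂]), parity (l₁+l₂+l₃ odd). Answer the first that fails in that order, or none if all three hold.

Σmᵢ = 0  ✓
l₃∈[|l₁−l₂|,l₁+l₂]=[0,8], have l₃=3  ✓
Σlᵢ = 11 ⇒ odd  ✗

parity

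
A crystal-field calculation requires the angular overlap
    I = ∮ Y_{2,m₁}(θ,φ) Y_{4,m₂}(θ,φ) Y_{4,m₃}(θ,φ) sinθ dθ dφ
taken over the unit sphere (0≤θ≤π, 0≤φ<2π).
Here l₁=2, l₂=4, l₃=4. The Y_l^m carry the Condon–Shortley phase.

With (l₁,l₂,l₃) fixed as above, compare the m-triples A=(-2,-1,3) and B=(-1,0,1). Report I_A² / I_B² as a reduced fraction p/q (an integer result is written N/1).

l's match ⇒ only the (l;m) 3-j factors differ between A and B.
A: triangle coeff Δ(2,4,4) = 1/13860; Σ_t [2,2]: t=2:+1/480 = 1/480; (3j)²=3/110 [(2 4 4; -2 -1 3)], sign=-1
B: triangle coeff Δ(2,4,4) = 1/13860; Σ_t [1,2]: t=1:−1/72 t=2:+1/96 = -1/288; (3j)²=1/462 [(2 4 4; -1 0 1)], sign=+1
I_A²/I_B² = (3/110)/(1/462) = 63/5

63/5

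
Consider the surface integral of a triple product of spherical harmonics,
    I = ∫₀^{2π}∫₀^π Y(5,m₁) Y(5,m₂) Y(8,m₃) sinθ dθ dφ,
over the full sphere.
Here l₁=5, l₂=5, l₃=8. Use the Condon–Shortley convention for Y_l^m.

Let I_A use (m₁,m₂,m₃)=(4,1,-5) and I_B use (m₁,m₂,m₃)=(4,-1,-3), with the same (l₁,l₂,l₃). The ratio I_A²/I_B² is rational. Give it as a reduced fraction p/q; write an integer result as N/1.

39/80

Same 5,5,8: normalisation and zero-m 3j drop out of the ratio.
A: Δ: 2! 8! 8! / 19! → 1/37413090; sum: t=0:+1/14515200 t=1:−1/29030400 = 1/29030400; 3j²(5 5 8; 4 1 -5) = Δ·Π!·Σ² = 12/1615  (sign -1)
B: Δ: 2! 8! 8! / 19! → 1/37413090; sum: t=0:+1/5806080 t=1:−1/29030400 = 1/7257600; 3j²(5 5 8; 4 -1 -3) = Δ·Π!·Σ² = 64/4199  (sign -1)
I_A²/I_B² = (12/1615)/(64/4199) = 39/80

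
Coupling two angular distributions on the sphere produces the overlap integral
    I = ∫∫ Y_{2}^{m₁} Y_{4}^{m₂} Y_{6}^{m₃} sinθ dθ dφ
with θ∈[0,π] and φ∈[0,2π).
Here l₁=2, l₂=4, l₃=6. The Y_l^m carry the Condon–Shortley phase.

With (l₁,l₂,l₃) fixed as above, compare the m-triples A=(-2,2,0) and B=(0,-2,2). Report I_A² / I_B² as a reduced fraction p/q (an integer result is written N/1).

5/56

Shared (l₁,l₂,l₃)=(2,4,6): N and (l;000)² cancel in I_A²/I_B².
A: Δ = 0!·4!·8!/13! = 1/6435; Racah Σ t=0..0: t=0:+1/34560 = 1/34560; ⇒ 3j(2 4 6; -2 2 0)² = 1/429, sgn +1
B: Δ = 0!·4!·8!/13! = 1/6435; Racah Σ t=0..0: t=0:+1/5760 = 1/5760; ⇒ 3j(2 4 6; 0 -2 2)² = 56/2145, sgn +1
I_A²/I_B² = (1/429)/(56/2145) = 5/56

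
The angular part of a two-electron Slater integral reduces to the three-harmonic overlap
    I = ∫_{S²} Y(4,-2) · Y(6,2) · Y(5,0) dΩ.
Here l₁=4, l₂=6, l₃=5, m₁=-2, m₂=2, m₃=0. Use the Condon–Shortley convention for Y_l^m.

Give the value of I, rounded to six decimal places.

0.000000

Σlᵢ=15 odd — θ-integrand is odd under cosθ→−cosθ; I=0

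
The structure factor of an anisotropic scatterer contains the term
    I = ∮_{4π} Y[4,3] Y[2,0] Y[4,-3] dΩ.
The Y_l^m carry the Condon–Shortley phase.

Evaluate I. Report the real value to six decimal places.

0.057344

m-sum 0 ✓  L=10 even ✓  2≤4≤6 ✓
Π(2lᵢ+1) = 9×5×9 = 405
triangle coeff Δ(4,2,4) = 1/13860
Σ_t [0,2]: t=0:+1/192 t=1:−1/36 t=2:+1/192 = -5/288
(3j)²=20/693 [(4 2 4; 0 0 0)], sign=-1
Σ_t [0,1]: t=0:+1/480 t=1:−1/720 = 1/1440
(3j)²=7/1980 [(4 2 4; 3 0 -3)], sign=-1
⇒ 4πI² = 5/121
I = (+1)√(5/121/(4π)) = 0.05734392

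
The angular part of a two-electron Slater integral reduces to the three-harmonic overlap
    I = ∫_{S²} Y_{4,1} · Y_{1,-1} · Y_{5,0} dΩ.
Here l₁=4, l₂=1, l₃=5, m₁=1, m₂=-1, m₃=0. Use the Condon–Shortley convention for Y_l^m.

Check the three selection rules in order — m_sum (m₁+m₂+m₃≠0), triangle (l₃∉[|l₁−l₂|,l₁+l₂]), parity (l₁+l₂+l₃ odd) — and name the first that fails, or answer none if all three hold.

azimuthal sum: 1 − 1 + 0 = 0  ✓
3 ≤ 5 ≤ 5 (triangle on l)  ✓
L = 4 + 1 + 5 = 10 (even)  ✓

none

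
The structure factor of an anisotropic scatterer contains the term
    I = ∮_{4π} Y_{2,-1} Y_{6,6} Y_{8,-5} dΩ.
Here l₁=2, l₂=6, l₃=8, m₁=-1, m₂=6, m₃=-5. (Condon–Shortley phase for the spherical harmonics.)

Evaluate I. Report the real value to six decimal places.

-0.030597

m-sum 0 ✓  L=16 even ✓  4≤8≤8 ✓
Π(2lᵢ+1) = 5×13×17 = 1105
triangle coeff Δ(2,6,8) = 1/30940
Σ_t [0,0]: t=0:+1/2073600 = 1/2073600
(3j)²=28/1105 [(2 6 8; 0 0 0)], sign=+1
Σ_t [0,0]: t=0:+1/2874009600 = 1/2874009600
(3j)²=1/2380 [(2 6 8; -1 6 -5)], sign=-1
⇒ 4πI² = 1/85
I = (-1)√(1/85/(4π)) = -0.03059748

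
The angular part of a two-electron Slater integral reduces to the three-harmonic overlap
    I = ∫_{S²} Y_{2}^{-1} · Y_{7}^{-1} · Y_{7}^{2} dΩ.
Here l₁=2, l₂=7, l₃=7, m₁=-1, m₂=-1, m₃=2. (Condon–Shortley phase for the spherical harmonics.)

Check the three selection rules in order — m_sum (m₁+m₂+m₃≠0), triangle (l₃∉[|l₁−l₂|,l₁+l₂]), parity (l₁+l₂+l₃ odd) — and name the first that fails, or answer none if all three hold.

none

azimuthal sum: -1 − 1 + 2 = 0  ✓
5 ≤ 7 ≤ 9 (triangle on l)  ✓
L = 2 + 7 + 7 = 16 (even)  ✓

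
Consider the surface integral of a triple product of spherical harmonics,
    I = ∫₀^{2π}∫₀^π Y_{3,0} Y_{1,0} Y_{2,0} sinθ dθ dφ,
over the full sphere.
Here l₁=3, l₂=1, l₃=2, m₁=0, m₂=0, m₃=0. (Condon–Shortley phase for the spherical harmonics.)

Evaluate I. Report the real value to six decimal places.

0.247767

m-sum 0 ✓  L=6 even ✓  2≤2≤4 ✓
Π(2lᵢ+1) = 7×3×5 = 105
triangle coeff Δ(3,1,2) = 1/105
Σ_t [1,1]: t=1:−1/4 = -1/4
(3j)²=3/35 [(3 1 2; 0 0 0)], sign=-1
(m-triple is (0,0,0) — same symbol as above.)
⇒ 4πI² = 27/35
I = (+1)√(27/35/(4π)) = 0.24776670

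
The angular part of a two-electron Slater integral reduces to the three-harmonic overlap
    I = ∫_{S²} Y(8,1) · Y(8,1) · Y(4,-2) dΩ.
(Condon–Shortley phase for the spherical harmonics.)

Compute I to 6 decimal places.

Rules hold: Σm=0, L=20 even, 0≤4≤16.
N = 17·17·9 = 2601
Δ = 12!·4!·4!/21! = 1/185175900
Racah Σ t=4..8: t=4:+1/557383680 t=5:−1/21772800 t=6:+1/8294400 t=7:−1/21772800 t=8:+1/557383680 = 1/30965760
⇒ 3j(8 8 4; 0 0 0)² = 36/4199, sgn +1
Racah Σ t=5..7: t=5:−1/58060800 t=6:+1/18662400 t=7:−1/58060800 = 1/52254720
⇒ 3j(8 8 4; 1 1 -2)² = 40/4199, sgn +1
4πI² = N·(3j₀)²·(3jₘ)² = 12960/61009
I = +1·√(0.212428/4π) = 0.13001714

0.130017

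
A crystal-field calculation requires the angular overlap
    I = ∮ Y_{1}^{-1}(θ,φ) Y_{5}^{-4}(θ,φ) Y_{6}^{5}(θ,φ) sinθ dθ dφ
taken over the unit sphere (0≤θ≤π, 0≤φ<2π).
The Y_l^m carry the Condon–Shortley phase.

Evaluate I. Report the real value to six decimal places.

-0.303018

Checks pass: Σm=0; 12 even; l₃=6∈[4,6].
(2·1+1)(2·5+1)(2·6+1) = 429
Δ: 0! 2! 10! / 13! → 1/858
sum: t=0:+1/14400 = 1/14400
3j²(1 5 6; 0 0 0) = Δ·Π!·Σ² = 6/143  (sign +1)
sum: t=0:+1/725760 = 1/725760
3j²(1 5 6; -1 -4 5) = Δ·Π!·Σ² = 5/78  (sign -1)
combine: 4πI² = 429·6/143·5/78 = 15/13
take √, sign -1: I = -0.30301841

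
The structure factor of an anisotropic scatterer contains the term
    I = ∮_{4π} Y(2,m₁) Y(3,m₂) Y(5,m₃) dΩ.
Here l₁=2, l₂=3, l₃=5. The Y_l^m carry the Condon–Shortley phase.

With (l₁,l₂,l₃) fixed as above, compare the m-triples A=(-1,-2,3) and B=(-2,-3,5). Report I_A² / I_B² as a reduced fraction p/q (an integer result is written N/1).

Same 2,3,5: normalisation and zero-m 3j drop out of the ratio.
A: Δ: 0! 4! 6! / 11! → 1/2310; sum: t=0:+1/720 = 1/720; 3j²(2 3 5; -1 -2 3) = Δ·Π!·Σ² = 8/165  (sign +1)
B: Δ: 0! 4! 6! / 11! → 1/2310; sum: t=0:+1/17280 = 1/17280; 3j²(2 3 5; -2 -3 5) = Δ·Π!·Σ² = 1/11  (sign +1)
I_A²/I_B² = (8/165)/(1/11) = 8/15

8/15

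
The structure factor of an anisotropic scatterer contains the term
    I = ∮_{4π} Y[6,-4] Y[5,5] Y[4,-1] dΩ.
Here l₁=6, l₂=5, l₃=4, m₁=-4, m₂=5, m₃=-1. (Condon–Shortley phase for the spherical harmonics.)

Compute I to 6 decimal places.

L=15 odd ⇒ parity kills the (l;000) factor ⇒ I = 0

0.000000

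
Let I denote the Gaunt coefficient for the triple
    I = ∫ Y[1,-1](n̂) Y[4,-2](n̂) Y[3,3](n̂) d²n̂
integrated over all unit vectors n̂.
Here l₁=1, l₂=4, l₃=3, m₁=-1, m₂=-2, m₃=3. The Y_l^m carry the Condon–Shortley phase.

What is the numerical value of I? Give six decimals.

m-sum 0 ✓  L=8 even ✓  3≤3≤5 ✓
Π(2lᵢ+1) = 3×9×7 = 189
triangle coeff Δ(1,4,3) = 1/252
Σ_t [1,1]: t=1:−1/36 = -1/36
(3j)²=4/63 [(1 4 3; 0 0 0)], sign=+1
Σ_t [2,2]: t=2:+1/1440 = 1/1440
(3j)²=1/252 [(1 4 3; -1 -2 3)], sign=+1
⇒ 4πI² = 1/21
I = (+1)√(1/21/(4π)) = 0.06155813

0.061558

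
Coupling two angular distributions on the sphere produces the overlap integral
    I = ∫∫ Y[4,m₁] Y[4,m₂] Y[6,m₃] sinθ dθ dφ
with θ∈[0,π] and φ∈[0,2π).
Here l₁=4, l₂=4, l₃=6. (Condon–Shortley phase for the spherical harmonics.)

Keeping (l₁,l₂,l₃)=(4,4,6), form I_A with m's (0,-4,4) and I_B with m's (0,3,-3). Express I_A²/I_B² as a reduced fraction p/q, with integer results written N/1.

12/5

l's match ⇒ only the (l;m) 3-j factors differ between A and B.
A: triangle coeff Δ(4,4,6) = 1/1261260; Σ_t [0,0]: t=0:+1/69120 = 1/69120; (3j)²=4/143 [(4 4 6; 0 -4 4)], sign=+1
B: triangle coeff Δ(4,4,6) = 1/1261260; Σ_t [1,2]: t=1:−1/25920 t=2:+1/11520 = 1/20736; (3j)²=5/429 [(4 4 6; 0 3 -3)], sign=-1
I_A²/I_B² = (4/143)/(5/429) = 12/5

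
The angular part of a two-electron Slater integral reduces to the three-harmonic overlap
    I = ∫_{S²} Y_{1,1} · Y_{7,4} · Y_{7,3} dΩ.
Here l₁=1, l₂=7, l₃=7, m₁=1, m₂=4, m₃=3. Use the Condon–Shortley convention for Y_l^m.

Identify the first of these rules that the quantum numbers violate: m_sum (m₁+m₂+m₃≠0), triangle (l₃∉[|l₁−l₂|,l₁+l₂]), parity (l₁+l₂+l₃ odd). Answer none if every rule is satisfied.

Σmᵢ = 8  ✗
l₃∈[|l₁−l₂|,l₁+l₂]=[6,8], have l₃=7
Σlᵢ = 15 ⇒ odd

m_sum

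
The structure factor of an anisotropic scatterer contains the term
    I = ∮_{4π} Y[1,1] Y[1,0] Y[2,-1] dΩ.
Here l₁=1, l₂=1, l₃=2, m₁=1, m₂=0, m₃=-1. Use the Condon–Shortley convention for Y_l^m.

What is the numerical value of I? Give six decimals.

Checks pass: Σm=0; 4 even; l₃=2∈[0,2].
(2·1+1)(2·1+1)(2·2+1) = 45
Δ: 0! 2! 2! / 5! → 1/30
sum: t=0:+1/1 = 1/1
3j²(1 1 2; 0 0 0) = Δ·Π!·Σ² = 2/15  (sign +1)
sum: t=0:+1/2 = 1/2
3j²(1 1 2; 1 0 -1) = Δ·Π!·Σ² = 1/10  (sign -1)
combine: 4πI² = 45·2/15·1/10 = 3/5
take √, sign -1: I = -0.21850969

-0.218510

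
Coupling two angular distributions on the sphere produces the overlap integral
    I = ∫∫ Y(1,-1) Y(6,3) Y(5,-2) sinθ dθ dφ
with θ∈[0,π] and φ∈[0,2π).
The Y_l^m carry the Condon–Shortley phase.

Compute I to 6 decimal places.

-0.245154

Rules hold: Σm=0, L=12 even, 5≤5≤7.
N = 3·13·11 = 429
Δ = 2!·0!·10!/13! = 1/858
Racah Σ t=1..1: t=1:−1/14400 = -1/14400
⇒ 3j(1 6 5; 0 0 0)² = 6/143, sgn +1
Racah Σ t=2..2: t=2:+1/60480 = 1/60480
⇒ 3j(1 6 5; -1 3 -2)² = 6/143, sgn -1
4πI² = N·(3j₀)²·(3jₘ)² = 108/143
I = -1·√(0.755245/4π) = -0.24515397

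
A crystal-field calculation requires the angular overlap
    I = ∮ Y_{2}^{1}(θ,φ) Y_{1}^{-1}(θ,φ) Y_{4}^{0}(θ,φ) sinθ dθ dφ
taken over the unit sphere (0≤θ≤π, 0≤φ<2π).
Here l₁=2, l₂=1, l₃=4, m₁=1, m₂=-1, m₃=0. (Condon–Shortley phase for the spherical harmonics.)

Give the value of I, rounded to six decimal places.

|2−1|≤4≤2+1 violated ⇒ I = 0

0.000000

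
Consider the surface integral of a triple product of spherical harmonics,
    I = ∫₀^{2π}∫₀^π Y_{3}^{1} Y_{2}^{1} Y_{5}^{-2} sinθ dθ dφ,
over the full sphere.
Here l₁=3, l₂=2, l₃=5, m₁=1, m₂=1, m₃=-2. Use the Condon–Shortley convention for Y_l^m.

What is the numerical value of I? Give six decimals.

0.245532

Checks pass: Σm=0; 10 even; l₃=5∈[1,5].
(2·3+1)(2·2+1)(2·5+1) = 385
Δ: 0! 6! 4! / 11! → 1/2310
sum: t=0:+1/144 = 1/144
3j²(3 2 5; 0 0 0) = Δ·Π!·Σ² = 10/231  (sign -1)
sum: t=0:+1/288 = 1/288
3j²(3 2 5; 1 1 -2) = Δ·Π!·Σ² = 1/22  (sign -1)
combine: 4πI² = 385·10/231·1/22 = 25/33
take √, sign +1: I = 0.24553200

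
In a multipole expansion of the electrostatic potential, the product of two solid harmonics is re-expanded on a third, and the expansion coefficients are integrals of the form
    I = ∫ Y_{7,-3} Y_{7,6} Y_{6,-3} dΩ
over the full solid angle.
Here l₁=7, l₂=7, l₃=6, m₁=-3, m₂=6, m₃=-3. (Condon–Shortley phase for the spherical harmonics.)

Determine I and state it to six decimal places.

0.095399

m-sum 0 ✓  L=20 even ✓  0≤6≤14 ✓
Π(2lᵢ+1) = 15×15×13 = 2925
triangle coeff Δ(7,7,6) = 1/2444321880
Σ_t [1,7]: t=1:−1/2612736000 t=2:+1/20736000 t=3:−1/1658880 t=4:+1/746496 t=5:−1/1658880 t=6:+1/20736000 t=7:−1/2612736000 = 1/4354560
(3j)²=1000/138567 [(7 7 6; 0 0 0)], sign=+1
Σ_t [7,8]: t=7:−1/130636800 t=8:+1/232243200 = -1/298598400
(3j)²=7/1292 [(7 7 6; -3 6 -3)], sign=+1
⇒ 4πI² = 131250/1147619
I = (+1)√(131250/1147619/(4π)) = 0.09539945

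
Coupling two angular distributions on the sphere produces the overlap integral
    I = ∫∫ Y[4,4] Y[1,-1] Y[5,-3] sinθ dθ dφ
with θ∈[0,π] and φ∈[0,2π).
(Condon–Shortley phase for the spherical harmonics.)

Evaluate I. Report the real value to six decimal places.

-0.049106

Rules hold: Σm=0, L=10 even, 3≤5≤5.
N = 9·3·11 = 297
Δ = 0!·8!·2!/11! = 1/495
Racah Σ t=0..0: t=0:+1/576 = 1/576
⇒ 3j(4 1 5; 0 0 0)² = 5/99, sgn -1
Racah Σ t=0..0: t=0:+1/80640 = 1/80640
⇒ 3j(4 1 5; 4 -1 -3)² = 1/495, sgn +1
4πI² = N·(3j₀)²·(3jₘ)² = 1/33
I = -1·√(0.030303/4π) = -0.04910640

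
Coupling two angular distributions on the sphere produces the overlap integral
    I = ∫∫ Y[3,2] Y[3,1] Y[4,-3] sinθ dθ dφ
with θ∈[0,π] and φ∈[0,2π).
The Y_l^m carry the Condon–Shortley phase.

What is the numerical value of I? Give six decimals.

m-sum 0 ✓  L=10 even ✓  0≤4≤6 ✓
Π(2lᵢ+1) = 7×7×9 = 441
triangle coeff Δ(3,3,4) = 1/34650
Σ_t [0,2]: t=0:+1/72 t=1:−1/16 t=2:+1/72 = -5/144
(3j)²=2/77 [(3 3 4; 0 0 0)], sign=-1
Σ_t [0,1]: t=0:+1/288 t=1:−1/144 = -1/288
(3j)²=1/99 [(3 3 4; 2 1 -3)], sign=+1
⇒ 4πI² = 14/121
I = (-1)√(14/121/(4π)) = -0.09595473

-0.095955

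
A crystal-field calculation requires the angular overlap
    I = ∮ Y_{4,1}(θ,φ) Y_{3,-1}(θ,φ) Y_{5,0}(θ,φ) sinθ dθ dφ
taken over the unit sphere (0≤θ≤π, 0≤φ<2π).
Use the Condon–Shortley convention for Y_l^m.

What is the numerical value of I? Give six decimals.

Rules hold: Σm=0, L=12 even, 1≤5≤7.
N = 9·7·11 = 693
Δ = 2!·6!·4!/13! = 1/180180
Racah Σ t=0..2: t=0:+1/576 t=1:−1/144 t=2:+1/576 = -1/288
⇒ 3j(4 3 5; 0 0 0)² = 20/1001, sgn +1
Racah Σ t=0..2: t=0:+1/288 t=1:−1/288 t=2:+1/5760 = 1/5760
⇒ 3j(4 3 5; 1 -1 0)² = 1/12012, sgn -1
4πI² = N·(3j₀)²·(3jₘ)² = 15/13013
I = -1·√(0.00115269/4π) = -0.00957750

-0.009577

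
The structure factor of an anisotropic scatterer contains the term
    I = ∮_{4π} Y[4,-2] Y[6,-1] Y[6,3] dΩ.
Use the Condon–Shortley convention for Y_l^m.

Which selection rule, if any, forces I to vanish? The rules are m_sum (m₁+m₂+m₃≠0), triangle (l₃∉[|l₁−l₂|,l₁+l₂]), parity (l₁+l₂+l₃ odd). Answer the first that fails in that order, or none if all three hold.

azimuthal sum: -2 − 1 + 3 = 0  ✓
2 ≤ 6 ≤ 10 (triangle on l)  ✓
L = 4 + 6 + 6 = 16 (even)  ✓

none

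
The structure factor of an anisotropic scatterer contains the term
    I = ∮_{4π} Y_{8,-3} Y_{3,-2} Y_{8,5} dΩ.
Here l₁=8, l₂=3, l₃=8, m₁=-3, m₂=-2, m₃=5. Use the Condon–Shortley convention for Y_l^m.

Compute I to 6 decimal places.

L=19 odd ⇒ parity kills the (l;000) factor ⇒ I = 0

0.000000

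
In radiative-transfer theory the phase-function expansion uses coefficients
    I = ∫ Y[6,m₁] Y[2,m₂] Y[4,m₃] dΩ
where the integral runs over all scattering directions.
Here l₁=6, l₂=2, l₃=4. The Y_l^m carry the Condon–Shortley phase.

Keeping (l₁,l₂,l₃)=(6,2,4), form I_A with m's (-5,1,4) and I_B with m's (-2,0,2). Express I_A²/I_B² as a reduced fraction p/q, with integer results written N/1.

55/56

Shared (l₁,l₂,l₃)=(6,2,4): N and (l;000)² cancel in I_A²/I_B².
A: Δ = 4!·8!·0!/13! = 1/6435; Racah Σ t=3..3: t=3:−1/241920 = -1/241920; ⇒ 3j(6 2 4; -5 1 4)² = 1/39, sgn -1
B: Δ = 4!·8!·0!/13! = 1/6435; Racah Σ t=2..2: t=2:+1/5760 = 1/5760; ⇒ 3j(6 2 4; -2 0 2)² = 56/2145, sgn +1
I_A²/I_B² = (1/39)/(56/2145) = 55/56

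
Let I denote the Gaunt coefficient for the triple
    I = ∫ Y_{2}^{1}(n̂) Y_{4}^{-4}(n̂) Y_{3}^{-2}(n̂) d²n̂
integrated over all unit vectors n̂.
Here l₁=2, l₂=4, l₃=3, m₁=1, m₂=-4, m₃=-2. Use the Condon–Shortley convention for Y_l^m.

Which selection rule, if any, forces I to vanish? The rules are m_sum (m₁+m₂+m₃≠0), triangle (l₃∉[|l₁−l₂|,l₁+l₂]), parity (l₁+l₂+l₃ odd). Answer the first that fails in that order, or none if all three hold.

m_sum

m₁+m₂+m₃ = 1 − 4 − 2 = -5  ✗
triangle: |2−4|=2 ≤ l₃=3 ≤ 2+4=6
parity: l₁+l₂+l₃ = 9 is odd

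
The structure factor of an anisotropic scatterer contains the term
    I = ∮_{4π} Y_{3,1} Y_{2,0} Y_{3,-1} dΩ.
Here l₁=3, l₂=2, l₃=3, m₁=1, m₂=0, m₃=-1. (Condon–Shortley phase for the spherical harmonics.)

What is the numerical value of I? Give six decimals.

-0.126157

m-sum 0 ✓  L=8 even ✓  1≤3≤5 ✓
Π(2lᵢ+1) = 7×5×7 = 245
triangle coeff Δ(3,2,3) = 1/3780
Σ_t [0,2]: t=0:+1/24 t=1:−1/4 t=2:+1/24 = -1/6
(3j)²=4/105 [(3 2 3; 0 0 0)], sign=+1
Σ_t [0,2]: t=0:+1/16 t=1:−1/6 t=2:+1/96 = -3/32
(3j)²=3/140 [(3 2 3; 1 0 -1)], sign=-1
⇒ 4πI² = 1/5
I = (-1)√(1/5/(4π)) = -0.12615663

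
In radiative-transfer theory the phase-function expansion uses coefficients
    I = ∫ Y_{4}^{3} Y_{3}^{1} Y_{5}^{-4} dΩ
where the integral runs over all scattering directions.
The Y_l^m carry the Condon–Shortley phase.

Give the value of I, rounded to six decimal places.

0.042401

m-sum 0 ✓  L=12 even ✓  1≤5≤7 ✓
Π(2lᵢ+1) = 9×7×11 = 693
triangle coeff Δ(4,3,5) = 1/180180
Σ_t [0,2]: t=0:+1/576 t=1:−1/144 t=2:+1/576 = -1/288
(3j)²=20/1001 [(4 3 5; 0 0 0)], sign=+1
Σ_t [0,1]: t=0:+1/5760 t=1:−1/4320 = -1/17280
(3j)²=7/4290 [(4 3 5; 3 1 -4)], sign=+1
⇒ 4πI² = 42/1859
I = (+1)√(42/1859/(4π)) = 0.04240138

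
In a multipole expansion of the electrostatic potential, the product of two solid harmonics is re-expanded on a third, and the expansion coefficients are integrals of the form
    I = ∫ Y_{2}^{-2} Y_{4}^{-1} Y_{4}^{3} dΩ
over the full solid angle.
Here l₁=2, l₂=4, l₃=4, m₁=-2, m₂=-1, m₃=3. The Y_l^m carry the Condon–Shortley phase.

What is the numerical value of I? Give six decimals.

m-sum 0 ✓  L=10 even ✓  2≤4≤6 ✓
Π(2lᵢ+1) = 5×9×9 = 405
triangle coeff Δ(2,4,4) = 1/13860
Σ_t [0,2]: t=0:+1/192 t=1:−1/36 t=2:+1/192 = -5/288
(3j)²=20/693 [(2 4 4; 0 0 0)], sign=-1
Σ_t [2,2]: t=2:+1/480 = 1/480
(3j)²=3/110 [(2 4 4; -2 -1 3)], sign=-1
⇒ 4πI² = 270/847
I = (+1)√(270/847/(4π)) = 0.15927046

0.159270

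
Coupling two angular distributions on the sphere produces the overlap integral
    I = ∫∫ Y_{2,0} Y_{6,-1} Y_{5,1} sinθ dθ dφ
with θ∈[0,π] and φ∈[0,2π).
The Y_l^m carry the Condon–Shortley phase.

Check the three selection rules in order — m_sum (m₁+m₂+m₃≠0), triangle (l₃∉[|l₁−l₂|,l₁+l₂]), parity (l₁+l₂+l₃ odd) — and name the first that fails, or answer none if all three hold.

parity

azimuthal sum: 0 − 1 + 1 = 0  ✓
4 ≤ 5 ≤ 8 (triangle on l)  ✓
L = 2 + 6 + 5 = 13 (odd)  ✗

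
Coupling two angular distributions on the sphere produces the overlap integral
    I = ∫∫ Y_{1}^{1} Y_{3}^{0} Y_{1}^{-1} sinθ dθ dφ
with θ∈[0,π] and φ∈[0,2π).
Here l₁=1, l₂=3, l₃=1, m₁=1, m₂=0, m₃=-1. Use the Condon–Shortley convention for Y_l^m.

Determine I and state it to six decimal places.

|1−3|≤1≤1+3 violated ⇒ I = 0

0.000000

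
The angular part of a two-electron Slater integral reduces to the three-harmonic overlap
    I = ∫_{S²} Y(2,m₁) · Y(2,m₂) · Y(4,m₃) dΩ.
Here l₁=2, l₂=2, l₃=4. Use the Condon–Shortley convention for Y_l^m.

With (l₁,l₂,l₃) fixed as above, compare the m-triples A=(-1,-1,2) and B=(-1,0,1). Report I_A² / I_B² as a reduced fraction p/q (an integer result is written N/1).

4/3

Same 2,2,4: normalisation and zero-m 3j drop out of the ratio.
A: Δ: 0! 4! 4! / 9! → 1/630; sum: t=0:+1/36 = 1/36; 3j²(2 2 4; -1 -1 2) = Δ·Π!·Σ² = 4/63  (sign +1)
B: Δ: 0! 4! 4! / 9! → 1/630; sum: t=0:+1/24 = 1/24; 3j²(2 2 4; -1 0 1) = Δ·Π!·Σ² = 1/21  (sign -1)
I_A²/I_B² = (4/63)/(1/21) = 4/3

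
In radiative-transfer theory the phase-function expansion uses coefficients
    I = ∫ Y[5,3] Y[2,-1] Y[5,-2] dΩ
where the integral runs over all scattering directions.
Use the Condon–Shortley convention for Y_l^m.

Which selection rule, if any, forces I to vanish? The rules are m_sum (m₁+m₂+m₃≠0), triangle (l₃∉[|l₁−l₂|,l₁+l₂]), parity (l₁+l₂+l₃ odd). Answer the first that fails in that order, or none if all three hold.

none

Σmᵢ = 0  ✓
l₃∈[|l₁−l₂|,l₁+l₂]=[3,7], have l₃=5  ✓
Σlᵢ = 12 ⇒ even  ✓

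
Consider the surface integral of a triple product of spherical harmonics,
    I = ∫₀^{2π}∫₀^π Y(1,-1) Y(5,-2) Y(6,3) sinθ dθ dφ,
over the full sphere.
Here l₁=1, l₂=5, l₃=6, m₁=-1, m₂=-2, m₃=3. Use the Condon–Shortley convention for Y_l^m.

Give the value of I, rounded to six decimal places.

Rules hold: Σm=0, L=12 even, 4≤6≤6.
N = 3·11·13 = 429
Δ = 0!·2!·10!/13! = 1/858
Racah Σ t=0..0: t=0:+1/14400 = 1/14400
⇒ 3j(1 5 6; 0 0 0)² = 6/143, sgn +1
Racah Σ t=0..0: t=0:+1/60480 = 1/60480
⇒ 3j(1 5 6; -1 -2 3)² = 6/143, sgn -1
4πI² = N·(3j₀)²·(3jₘ)² = 108/143
I = -1·√(0.755245/4π) = -0.24515397

-0.245154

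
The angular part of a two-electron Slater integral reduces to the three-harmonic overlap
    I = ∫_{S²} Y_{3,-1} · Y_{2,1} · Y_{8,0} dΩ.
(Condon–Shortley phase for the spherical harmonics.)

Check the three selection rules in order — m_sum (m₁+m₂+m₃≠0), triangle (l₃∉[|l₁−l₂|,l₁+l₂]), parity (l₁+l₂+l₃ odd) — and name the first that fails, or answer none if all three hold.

Σmᵢ = 0  ✓
l₃∈[|l₁−l₂|,l₁+l₂]=[1,5], have l₃=8  ✗
Σlᵢ = 13 ⇒ odd

triangle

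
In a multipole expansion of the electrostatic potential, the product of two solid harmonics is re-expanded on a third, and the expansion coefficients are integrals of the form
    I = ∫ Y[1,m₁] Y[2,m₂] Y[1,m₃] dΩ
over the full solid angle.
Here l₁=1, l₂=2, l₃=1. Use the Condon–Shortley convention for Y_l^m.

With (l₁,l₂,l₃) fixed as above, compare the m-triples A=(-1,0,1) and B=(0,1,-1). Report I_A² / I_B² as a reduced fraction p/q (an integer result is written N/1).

Same 1,2,1: normalisation and zero-m 3j drop out of the ratio.
A: Δ: 2! 0! 2! / 5! → 1/30; sum: t=2:+1/4 = 1/4; 3j²(1 2 1; -1 0 1) = Δ·Π!·Σ² = 1/30  (sign +1)
B: Δ: 2! 0! 2! / 5! → 1/30; sum: t=1:−1/2 = -1/2; 3j²(1 2 1; 0 1 -1) = Δ·Π!·Σ² = 1/10  (sign -1)
I_A²/I_B² = (1/30)/(1/10) = 1/3

1/3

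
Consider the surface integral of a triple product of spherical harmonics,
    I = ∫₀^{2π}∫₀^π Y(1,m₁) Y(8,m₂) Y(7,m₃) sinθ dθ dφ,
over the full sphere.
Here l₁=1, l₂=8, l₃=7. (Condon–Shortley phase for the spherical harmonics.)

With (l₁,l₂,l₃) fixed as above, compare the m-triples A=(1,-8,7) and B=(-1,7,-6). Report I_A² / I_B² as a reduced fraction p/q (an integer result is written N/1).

Same 1,8,7: normalisation and zero-m 3j drop out of the ratio.
A: Δ: 2! 0! 14! / 17! → 1/2040; sum: t=0:+1/174356582400 = 1/174356582400; 3j²(1 8 7; 1 -8 7) = Δ·Π!·Σ² = 1/17  (sign +1)
B: Δ: 2! 0! 14! / 17! → 1/2040; sum: t=2:+1/12454041600 = 1/12454041600; 3j²(1 8 7; -1 7 -6) = Δ·Π!·Σ² = 7/136  (sign -1)
I_A²/I_B² = (1/17)/(7/136) = 8/7

8/7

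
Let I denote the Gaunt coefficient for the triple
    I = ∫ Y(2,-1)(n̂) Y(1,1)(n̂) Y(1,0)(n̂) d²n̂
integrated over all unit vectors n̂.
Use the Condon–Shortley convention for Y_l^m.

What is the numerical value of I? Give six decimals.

m-sum 0 ✓  L=4 even ✓  1≤1≤3 ✓
Π(2lᵢ+1) = 5×3×3 = 45
triangle coeff Δ(2,1,1) = 1/30
Σ_t [1,1]: t=1:−1/1 = -1/1
(3j)²=2/15 [(2 1 1; 0 0 0)], sign=+1
Σ_t [2,2]: t=2:+1/2 = 1/2
(3j)²=1/10 [(2 1 1; -1 1 0)], sign=-1
⇒ 4πI² = 3/5
I = (-1)√(3/5/(4π)) = -0.21850969

-0.218510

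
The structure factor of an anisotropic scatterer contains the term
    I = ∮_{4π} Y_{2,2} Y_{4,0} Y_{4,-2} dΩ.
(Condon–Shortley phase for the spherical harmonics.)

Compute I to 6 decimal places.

m-sum 0 ✓  L=10 even ✓  2≤4≤6 ✓
Π(2lᵢ+1) = 5×9×9 = 405
triangle coeff Δ(2,4,4) = 1/13860
Σ_t [0,2]: t=0:+1/192 t=1:−1/36 t=2:+1/192 = -5/288
(3j)²=20/693 [(2 4 4; 0 0 0)], sign=-1
Σ_t [0,0]: t=0:+1/192 = 1/192
(3j)²=3/77 [(2 4 4; 2 0 -2)], sign=+1
⇒ 4πI² = 2700/5929
I = (-1)√(2700/5929/(4π)) = -0.19036462

-0.190365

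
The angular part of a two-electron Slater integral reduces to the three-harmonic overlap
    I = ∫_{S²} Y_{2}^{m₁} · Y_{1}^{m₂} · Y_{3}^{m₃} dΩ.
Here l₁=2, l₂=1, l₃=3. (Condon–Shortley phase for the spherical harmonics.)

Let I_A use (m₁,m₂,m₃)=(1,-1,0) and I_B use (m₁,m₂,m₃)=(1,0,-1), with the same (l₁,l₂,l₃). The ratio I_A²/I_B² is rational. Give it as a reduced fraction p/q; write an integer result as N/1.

3/8

Shared (l₁,l₂,l₃)=(2,1,3): N and (l;000)² cancel in I_A²/I_B².
A: Δ = 0!·4!·2!/7! = 1/105; Racah Σ t=0..0: t=0:+1/12 = 1/12; ⇒ 3j(2 1 3; 1 -1 0)² = 1/35, sgn -1
B: Δ = 0!·4!·2!/7! = 1/105; Racah Σ t=0..0: t=0:+1/6 = 1/6; ⇒ 3j(2 1 3; 1 0 -1)² = 8/105, sgn +1
I_A²/I_B² = (1/35)/(8/105) = 3/8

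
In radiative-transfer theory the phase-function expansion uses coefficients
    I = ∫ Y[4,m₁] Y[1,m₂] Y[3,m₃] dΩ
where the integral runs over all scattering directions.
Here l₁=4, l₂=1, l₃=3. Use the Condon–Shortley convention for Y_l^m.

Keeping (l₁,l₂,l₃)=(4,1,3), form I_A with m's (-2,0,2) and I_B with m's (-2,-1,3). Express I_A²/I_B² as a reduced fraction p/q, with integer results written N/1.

12/1

l's match ⇒ only the (l;m) 3-j factors differ between A and B.
A: triangle coeff Δ(4,1,3) = 1/252; Σ_t [1,1]: t=1:−1/120 = -1/120; (3j)²=1/21 [(4 1 3; -2 0 2)], sign=+1
B: triangle coeff Δ(4,1,3) = 1/252; Σ_t [0,0]: t=0:+1/1440 = 1/1440; (3j)²=1/252 [(4 1 3; -2 -1 3)], sign=+1
I_A²/I_B² = (1/21)/(1/252) = 12/1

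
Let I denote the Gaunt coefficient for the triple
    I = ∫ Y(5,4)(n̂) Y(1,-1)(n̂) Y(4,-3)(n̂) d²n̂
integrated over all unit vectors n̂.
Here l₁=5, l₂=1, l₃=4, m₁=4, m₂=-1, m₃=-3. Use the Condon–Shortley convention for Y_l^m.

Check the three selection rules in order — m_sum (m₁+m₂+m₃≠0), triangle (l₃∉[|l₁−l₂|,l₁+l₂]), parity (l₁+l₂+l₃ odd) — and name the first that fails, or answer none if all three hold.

azimuthal sum: 4 − 1 − 3 = 0  ✓
4 ≤ 4 ≤ 6 (triangle on l)  ✓
L = 5 + 1 + 4 = 10 (even)  ✓

none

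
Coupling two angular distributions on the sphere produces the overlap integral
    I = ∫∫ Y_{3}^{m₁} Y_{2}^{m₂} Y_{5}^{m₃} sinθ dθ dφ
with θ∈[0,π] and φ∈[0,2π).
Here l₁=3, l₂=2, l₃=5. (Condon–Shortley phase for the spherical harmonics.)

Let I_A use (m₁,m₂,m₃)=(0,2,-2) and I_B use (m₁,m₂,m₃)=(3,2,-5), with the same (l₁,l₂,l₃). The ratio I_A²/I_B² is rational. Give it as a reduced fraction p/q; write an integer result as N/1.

1/6

Shared (l₁,l₂,l₃)=(3,2,5): N and (l;000)² cancel in I_A²/I_B².
A: Δ = 0!·6!·4!/11! = 1/2310; Racah Σ t=0..0: t=0:+1/864 = 1/864; ⇒ 3j(3 2 5; 0 2 -2)² = 1/66, sgn -1
B: Δ = 0!·6!·4!/11! = 1/2310; Racah Σ t=0..0: t=0:+1/17280 = 1/17280; ⇒ 3j(3 2 5; 3 2 -5)² = 1/11, sgn +1
I_A²/I_B² = (1/66)/(1/11) = 1/6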